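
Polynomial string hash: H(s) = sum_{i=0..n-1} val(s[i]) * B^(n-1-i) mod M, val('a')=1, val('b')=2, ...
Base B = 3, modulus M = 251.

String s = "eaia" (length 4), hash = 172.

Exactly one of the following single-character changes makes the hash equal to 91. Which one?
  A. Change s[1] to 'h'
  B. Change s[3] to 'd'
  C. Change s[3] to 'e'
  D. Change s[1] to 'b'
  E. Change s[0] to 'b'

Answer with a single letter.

Answer: E

Derivation:
Option A: s[1]='a'->'h', delta=(8-1)*3^2 mod 251 = 63, hash=172+63 mod 251 = 235
Option B: s[3]='a'->'d', delta=(4-1)*3^0 mod 251 = 3, hash=172+3 mod 251 = 175
Option C: s[3]='a'->'e', delta=(5-1)*3^0 mod 251 = 4, hash=172+4 mod 251 = 176
Option D: s[1]='a'->'b', delta=(2-1)*3^2 mod 251 = 9, hash=172+9 mod 251 = 181
Option E: s[0]='e'->'b', delta=(2-5)*3^3 mod 251 = 170, hash=172+170 mod 251 = 91 <-- target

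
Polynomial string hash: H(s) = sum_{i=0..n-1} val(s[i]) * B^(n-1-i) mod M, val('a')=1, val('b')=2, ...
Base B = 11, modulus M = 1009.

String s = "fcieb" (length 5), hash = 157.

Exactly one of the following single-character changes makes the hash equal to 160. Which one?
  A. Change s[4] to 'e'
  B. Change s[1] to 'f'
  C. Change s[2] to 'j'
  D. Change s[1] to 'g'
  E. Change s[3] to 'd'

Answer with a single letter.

Option A: s[4]='b'->'e', delta=(5-2)*11^0 mod 1009 = 3, hash=157+3 mod 1009 = 160 <-- target
Option B: s[1]='c'->'f', delta=(6-3)*11^3 mod 1009 = 966, hash=157+966 mod 1009 = 114
Option C: s[2]='i'->'j', delta=(10-9)*11^2 mod 1009 = 121, hash=157+121 mod 1009 = 278
Option D: s[1]='c'->'g', delta=(7-3)*11^3 mod 1009 = 279, hash=157+279 mod 1009 = 436
Option E: s[3]='e'->'d', delta=(4-5)*11^1 mod 1009 = 998, hash=157+998 mod 1009 = 146

Answer: A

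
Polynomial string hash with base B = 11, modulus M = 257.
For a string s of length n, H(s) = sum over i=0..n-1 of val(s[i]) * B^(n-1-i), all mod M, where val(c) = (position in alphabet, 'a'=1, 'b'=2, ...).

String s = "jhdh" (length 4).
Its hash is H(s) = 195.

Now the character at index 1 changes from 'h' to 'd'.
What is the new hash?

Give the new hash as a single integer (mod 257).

val('h') = 8, val('d') = 4
Position k = 1, exponent = n-1-k = 2
B^2 mod M = 11^2 mod 257 = 121
Delta = (4 - 8) * 121 mod 257 = 30
New hash = (195 + 30) mod 257 = 225

Answer: 225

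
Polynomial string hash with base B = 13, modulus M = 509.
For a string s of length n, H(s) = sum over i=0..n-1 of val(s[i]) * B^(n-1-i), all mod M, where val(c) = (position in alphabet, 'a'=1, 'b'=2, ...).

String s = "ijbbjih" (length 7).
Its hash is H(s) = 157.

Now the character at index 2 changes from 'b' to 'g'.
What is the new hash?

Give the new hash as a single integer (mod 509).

val('b') = 2, val('g') = 7
Position k = 2, exponent = n-1-k = 4
B^4 mod M = 13^4 mod 509 = 57
Delta = (7 - 2) * 57 mod 509 = 285
New hash = (157 + 285) mod 509 = 442

Answer: 442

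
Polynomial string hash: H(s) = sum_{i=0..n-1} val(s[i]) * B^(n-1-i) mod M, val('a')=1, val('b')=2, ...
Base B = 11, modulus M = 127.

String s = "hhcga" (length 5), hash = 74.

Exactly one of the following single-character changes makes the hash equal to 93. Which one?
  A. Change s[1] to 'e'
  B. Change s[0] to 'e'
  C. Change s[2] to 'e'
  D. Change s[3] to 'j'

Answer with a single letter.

Option A: s[1]='h'->'e', delta=(5-8)*11^3 mod 127 = 71, hash=74+71 mod 127 = 18
Option B: s[0]='h'->'e', delta=(5-8)*11^4 mod 127 = 19, hash=74+19 mod 127 = 93 <-- target
Option C: s[2]='c'->'e', delta=(5-3)*11^2 mod 127 = 115, hash=74+115 mod 127 = 62
Option D: s[3]='g'->'j', delta=(10-7)*11^1 mod 127 = 33, hash=74+33 mod 127 = 107

Answer: B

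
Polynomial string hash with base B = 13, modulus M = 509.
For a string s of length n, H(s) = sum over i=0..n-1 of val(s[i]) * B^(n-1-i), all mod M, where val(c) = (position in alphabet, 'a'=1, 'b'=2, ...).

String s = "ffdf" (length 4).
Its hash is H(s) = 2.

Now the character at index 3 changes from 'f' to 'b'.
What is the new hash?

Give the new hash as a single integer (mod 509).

val('f') = 6, val('b') = 2
Position k = 3, exponent = n-1-k = 0
B^0 mod M = 13^0 mod 509 = 1
Delta = (2 - 6) * 1 mod 509 = 505
New hash = (2 + 505) mod 509 = 507

Answer: 507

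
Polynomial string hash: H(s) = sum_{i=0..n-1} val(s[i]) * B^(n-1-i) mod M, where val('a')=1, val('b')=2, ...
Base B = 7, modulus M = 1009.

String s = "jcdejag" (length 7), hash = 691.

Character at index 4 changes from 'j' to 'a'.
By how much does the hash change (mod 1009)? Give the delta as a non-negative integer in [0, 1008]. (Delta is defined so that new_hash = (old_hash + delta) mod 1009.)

Delta formula: (val(new) - val(old)) * B^(n-1-k) mod M
  val('a') - val('j') = 1 - 10 = -9
  B^(n-1-k) = 7^2 mod 1009 = 49
  Delta = -9 * 49 mod 1009 = 568

Answer: 568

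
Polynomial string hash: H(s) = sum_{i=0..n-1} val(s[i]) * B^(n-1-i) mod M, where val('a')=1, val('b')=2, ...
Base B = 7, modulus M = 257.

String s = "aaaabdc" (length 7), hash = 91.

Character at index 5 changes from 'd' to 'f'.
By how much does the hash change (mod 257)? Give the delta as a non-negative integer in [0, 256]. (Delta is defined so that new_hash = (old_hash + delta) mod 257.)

Delta formula: (val(new) - val(old)) * B^(n-1-k) mod M
  val('f') - val('d') = 6 - 4 = 2
  B^(n-1-k) = 7^1 mod 257 = 7
  Delta = 2 * 7 mod 257 = 14

Answer: 14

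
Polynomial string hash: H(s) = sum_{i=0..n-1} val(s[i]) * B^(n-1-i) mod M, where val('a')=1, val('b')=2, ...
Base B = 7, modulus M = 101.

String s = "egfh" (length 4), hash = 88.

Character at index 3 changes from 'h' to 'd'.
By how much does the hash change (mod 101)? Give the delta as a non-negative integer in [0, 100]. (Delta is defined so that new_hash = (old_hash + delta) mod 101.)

Answer: 97

Derivation:
Delta formula: (val(new) - val(old)) * B^(n-1-k) mod M
  val('d') - val('h') = 4 - 8 = -4
  B^(n-1-k) = 7^0 mod 101 = 1
  Delta = -4 * 1 mod 101 = 97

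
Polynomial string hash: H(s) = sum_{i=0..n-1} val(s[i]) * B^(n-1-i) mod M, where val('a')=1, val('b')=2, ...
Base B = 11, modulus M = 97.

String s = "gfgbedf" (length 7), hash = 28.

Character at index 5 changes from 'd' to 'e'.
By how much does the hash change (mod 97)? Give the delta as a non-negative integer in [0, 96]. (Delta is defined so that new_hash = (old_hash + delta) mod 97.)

Answer: 11

Derivation:
Delta formula: (val(new) - val(old)) * B^(n-1-k) mod M
  val('e') - val('d') = 5 - 4 = 1
  B^(n-1-k) = 11^1 mod 97 = 11
  Delta = 1 * 11 mod 97 = 11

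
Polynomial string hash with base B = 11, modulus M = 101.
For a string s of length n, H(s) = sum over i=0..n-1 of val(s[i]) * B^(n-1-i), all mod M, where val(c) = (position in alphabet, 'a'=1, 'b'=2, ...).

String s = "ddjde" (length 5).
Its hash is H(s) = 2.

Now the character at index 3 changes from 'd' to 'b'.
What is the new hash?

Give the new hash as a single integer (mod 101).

Answer: 81

Derivation:
val('d') = 4, val('b') = 2
Position k = 3, exponent = n-1-k = 1
B^1 mod M = 11^1 mod 101 = 11
Delta = (2 - 4) * 11 mod 101 = 79
New hash = (2 + 79) mod 101 = 81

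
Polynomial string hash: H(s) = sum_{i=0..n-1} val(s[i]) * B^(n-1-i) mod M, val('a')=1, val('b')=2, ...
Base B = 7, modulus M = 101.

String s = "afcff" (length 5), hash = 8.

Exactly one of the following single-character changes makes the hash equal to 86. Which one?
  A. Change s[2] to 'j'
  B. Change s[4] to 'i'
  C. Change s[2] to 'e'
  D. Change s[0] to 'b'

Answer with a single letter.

Option A: s[2]='c'->'j', delta=(10-3)*7^2 mod 101 = 40, hash=8+40 mod 101 = 48
Option B: s[4]='f'->'i', delta=(9-6)*7^0 mod 101 = 3, hash=8+3 mod 101 = 11
Option C: s[2]='c'->'e', delta=(5-3)*7^2 mod 101 = 98, hash=8+98 mod 101 = 5
Option D: s[0]='a'->'b', delta=(2-1)*7^4 mod 101 = 78, hash=8+78 mod 101 = 86 <-- target

Answer: D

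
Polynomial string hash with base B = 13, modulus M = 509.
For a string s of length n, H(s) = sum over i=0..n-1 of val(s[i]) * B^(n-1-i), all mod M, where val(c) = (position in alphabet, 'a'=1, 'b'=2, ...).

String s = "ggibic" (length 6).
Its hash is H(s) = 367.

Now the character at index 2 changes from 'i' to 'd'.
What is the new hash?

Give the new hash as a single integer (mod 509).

Answer: 71

Derivation:
val('i') = 9, val('d') = 4
Position k = 2, exponent = n-1-k = 3
B^3 mod M = 13^3 mod 509 = 161
Delta = (4 - 9) * 161 mod 509 = 213
New hash = (367 + 213) mod 509 = 71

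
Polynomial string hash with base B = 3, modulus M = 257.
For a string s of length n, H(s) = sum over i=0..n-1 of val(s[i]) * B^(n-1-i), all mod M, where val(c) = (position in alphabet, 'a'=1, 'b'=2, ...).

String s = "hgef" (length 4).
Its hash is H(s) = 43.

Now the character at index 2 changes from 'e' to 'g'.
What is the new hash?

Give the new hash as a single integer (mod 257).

val('e') = 5, val('g') = 7
Position k = 2, exponent = n-1-k = 1
B^1 mod M = 3^1 mod 257 = 3
Delta = (7 - 5) * 3 mod 257 = 6
New hash = (43 + 6) mod 257 = 49

Answer: 49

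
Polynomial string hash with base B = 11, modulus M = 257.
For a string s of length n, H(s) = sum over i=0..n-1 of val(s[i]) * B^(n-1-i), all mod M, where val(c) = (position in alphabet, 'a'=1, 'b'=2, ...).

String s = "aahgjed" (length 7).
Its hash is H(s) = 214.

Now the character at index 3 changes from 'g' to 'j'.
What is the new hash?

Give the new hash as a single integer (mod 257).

val('g') = 7, val('j') = 10
Position k = 3, exponent = n-1-k = 3
B^3 mod M = 11^3 mod 257 = 46
Delta = (10 - 7) * 46 mod 257 = 138
New hash = (214 + 138) mod 257 = 95

Answer: 95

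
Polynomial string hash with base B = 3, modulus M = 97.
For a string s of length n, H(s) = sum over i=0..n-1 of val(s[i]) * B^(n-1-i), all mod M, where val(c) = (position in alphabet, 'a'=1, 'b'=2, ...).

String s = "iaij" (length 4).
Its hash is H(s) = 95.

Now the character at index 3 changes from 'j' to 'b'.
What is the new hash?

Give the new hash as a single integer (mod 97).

val('j') = 10, val('b') = 2
Position k = 3, exponent = n-1-k = 0
B^0 mod M = 3^0 mod 97 = 1
Delta = (2 - 10) * 1 mod 97 = 89
New hash = (95 + 89) mod 97 = 87

Answer: 87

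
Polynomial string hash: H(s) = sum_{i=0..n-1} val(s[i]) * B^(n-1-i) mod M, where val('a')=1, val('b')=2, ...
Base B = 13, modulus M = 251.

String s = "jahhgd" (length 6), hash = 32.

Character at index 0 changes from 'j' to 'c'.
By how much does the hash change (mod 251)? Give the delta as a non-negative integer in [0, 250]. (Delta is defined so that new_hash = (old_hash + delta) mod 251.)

Delta formula: (val(new) - val(old)) * B^(n-1-k) mod M
  val('c') - val('j') = 3 - 10 = -7
  B^(n-1-k) = 13^5 mod 251 = 64
  Delta = -7 * 64 mod 251 = 54

Answer: 54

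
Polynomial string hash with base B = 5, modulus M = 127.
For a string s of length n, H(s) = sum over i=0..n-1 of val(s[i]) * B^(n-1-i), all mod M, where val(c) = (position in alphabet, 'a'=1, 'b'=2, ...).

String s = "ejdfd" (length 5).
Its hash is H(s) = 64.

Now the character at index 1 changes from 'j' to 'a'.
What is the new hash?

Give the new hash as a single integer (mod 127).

Answer: 82

Derivation:
val('j') = 10, val('a') = 1
Position k = 1, exponent = n-1-k = 3
B^3 mod M = 5^3 mod 127 = 125
Delta = (1 - 10) * 125 mod 127 = 18
New hash = (64 + 18) mod 127 = 82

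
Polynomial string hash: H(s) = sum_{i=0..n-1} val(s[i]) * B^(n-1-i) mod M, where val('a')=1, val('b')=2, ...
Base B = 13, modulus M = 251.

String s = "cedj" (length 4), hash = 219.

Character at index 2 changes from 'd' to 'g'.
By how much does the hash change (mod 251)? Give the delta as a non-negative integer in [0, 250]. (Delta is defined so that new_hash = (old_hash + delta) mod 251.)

Delta formula: (val(new) - val(old)) * B^(n-1-k) mod M
  val('g') - val('d') = 7 - 4 = 3
  B^(n-1-k) = 13^1 mod 251 = 13
  Delta = 3 * 13 mod 251 = 39

Answer: 39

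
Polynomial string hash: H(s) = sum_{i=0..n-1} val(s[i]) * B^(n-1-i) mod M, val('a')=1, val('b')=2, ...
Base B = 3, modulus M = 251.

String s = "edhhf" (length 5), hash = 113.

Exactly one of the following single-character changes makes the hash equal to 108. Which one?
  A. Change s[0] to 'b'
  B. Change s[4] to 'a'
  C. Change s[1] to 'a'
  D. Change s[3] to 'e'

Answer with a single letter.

Option A: s[0]='e'->'b', delta=(2-5)*3^4 mod 251 = 8, hash=113+8 mod 251 = 121
Option B: s[4]='f'->'a', delta=(1-6)*3^0 mod 251 = 246, hash=113+246 mod 251 = 108 <-- target
Option C: s[1]='d'->'a', delta=(1-4)*3^3 mod 251 = 170, hash=113+170 mod 251 = 32
Option D: s[3]='h'->'e', delta=(5-8)*3^1 mod 251 = 242, hash=113+242 mod 251 = 104

Answer: B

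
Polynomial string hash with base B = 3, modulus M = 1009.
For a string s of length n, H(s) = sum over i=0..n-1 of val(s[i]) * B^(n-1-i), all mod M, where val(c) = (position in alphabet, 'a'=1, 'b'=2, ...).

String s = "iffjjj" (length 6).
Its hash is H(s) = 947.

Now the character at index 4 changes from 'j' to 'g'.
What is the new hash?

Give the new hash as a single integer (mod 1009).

Answer: 938

Derivation:
val('j') = 10, val('g') = 7
Position k = 4, exponent = n-1-k = 1
B^1 mod M = 3^1 mod 1009 = 3
Delta = (7 - 10) * 3 mod 1009 = 1000
New hash = (947 + 1000) mod 1009 = 938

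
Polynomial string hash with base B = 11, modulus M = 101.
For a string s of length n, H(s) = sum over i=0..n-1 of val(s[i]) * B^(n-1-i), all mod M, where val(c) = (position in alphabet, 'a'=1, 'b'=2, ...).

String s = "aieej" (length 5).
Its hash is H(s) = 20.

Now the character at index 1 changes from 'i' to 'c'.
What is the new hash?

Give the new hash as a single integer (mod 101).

val('i') = 9, val('c') = 3
Position k = 1, exponent = n-1-k = 3
B^3 mod M = 11^3 mod 101 = 18
Delta = (3 - 9) * 18 mod 101 = 94
New hash = (20 + 94) mod 101 = 13

Answer: 13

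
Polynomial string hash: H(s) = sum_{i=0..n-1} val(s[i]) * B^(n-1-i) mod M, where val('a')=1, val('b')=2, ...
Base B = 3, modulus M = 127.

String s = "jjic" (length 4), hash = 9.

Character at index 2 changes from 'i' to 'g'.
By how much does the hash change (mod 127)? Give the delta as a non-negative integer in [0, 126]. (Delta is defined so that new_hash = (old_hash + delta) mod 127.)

Answer: 121

Derivation:
Delta formula: (val(new) - val(old)) * B^(n-1-k) mod M
  val('g') - val('i') = 7 - 9 = -2
  B^(n-1-k) = 3^1 mod 127 = 3
  Delta = -2 * 3 mod 127 = 121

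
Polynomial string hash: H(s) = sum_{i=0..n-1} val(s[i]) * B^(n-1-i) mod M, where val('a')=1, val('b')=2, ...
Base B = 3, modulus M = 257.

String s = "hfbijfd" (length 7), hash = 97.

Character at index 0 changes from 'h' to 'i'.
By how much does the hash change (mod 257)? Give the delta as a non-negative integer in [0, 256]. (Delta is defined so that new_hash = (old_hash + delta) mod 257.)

Answer: 215

Derivation:
Delta formula: (val(new) - val(old)) * B^(n-1-k) mod M
  val('i') - val('h') = 9 - 8 = 1
  B^(n-1-k) = 3^6 mod 257 = 215
  Delta = 1 * 215 mod 257 = 215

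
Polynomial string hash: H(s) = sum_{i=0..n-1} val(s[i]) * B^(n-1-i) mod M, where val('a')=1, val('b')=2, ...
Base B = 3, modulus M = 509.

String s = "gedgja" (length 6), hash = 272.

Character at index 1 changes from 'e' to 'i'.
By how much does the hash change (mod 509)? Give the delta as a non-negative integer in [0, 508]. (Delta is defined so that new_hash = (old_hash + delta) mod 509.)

Answer: 324

Derivation:
Delta formula: (val(new) - val(old)) * B^(n-1-k) mod M
  val('i') - val('e') = 9 - 5 = 4
  B^(n-1-k) = 3^4 mod 509 = 81
  Delta = 4 * 81 mod 509 = 324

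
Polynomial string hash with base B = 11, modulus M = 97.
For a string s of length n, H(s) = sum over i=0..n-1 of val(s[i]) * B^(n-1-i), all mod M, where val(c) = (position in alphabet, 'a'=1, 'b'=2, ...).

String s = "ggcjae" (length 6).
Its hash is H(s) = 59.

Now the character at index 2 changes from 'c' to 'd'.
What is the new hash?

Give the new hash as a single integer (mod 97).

Answer: 32

Derivation:
val('c') = 3, val('d') = 4
Position k = 2, exponent = n-1-k = 3
B^3 mod M = 11^3 mod 97 = 70
Delta = (4 - 3) * 70 mod 97 = 70
New hash = (59 + 70) mod 97 = 32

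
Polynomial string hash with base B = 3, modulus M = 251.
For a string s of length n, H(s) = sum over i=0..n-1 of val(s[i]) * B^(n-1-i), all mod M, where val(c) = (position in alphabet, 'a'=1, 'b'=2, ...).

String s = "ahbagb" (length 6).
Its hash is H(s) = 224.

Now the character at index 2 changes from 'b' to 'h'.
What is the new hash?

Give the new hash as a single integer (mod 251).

Answer: 135

Derivation:
val('b') = 2, val('h') = 8
Position k = 2, exponent = n-1-k = 3
B^3 mod M = 3^3 mod 251 = 27
Delta = (8 - 2) * 27 mod 251 = 162
New hash = (224 + 162) mod 251 = 135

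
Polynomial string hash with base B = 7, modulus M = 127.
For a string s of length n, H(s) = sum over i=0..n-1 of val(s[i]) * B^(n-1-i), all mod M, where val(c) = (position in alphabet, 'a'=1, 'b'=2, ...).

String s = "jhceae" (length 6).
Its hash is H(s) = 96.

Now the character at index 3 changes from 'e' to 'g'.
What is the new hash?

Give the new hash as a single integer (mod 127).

val('e') = 5, val('g') = 7
Position k = 3, exponent = n-1-k = 2
B^2 mod M = 7^2 mod 127 = 49
Delta = (7 - 5) * 49 mod 127 = 98
New hash = (96 + 98) mod 127 = 67

Answer: 67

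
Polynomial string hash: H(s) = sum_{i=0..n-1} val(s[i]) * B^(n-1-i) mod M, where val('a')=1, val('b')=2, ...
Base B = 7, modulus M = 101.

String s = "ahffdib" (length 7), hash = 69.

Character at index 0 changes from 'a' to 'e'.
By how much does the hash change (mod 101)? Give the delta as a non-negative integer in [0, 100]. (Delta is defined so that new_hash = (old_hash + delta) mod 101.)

Delta formula: (val(new) - val(old)) * B^(n-1-k) mod M
  val('e') - val('a') = 5 - 1 = 4
  B^(n-1-k) = 7^6 mod 101 = 85
  Delta = 4 * 85 mod 101 = 37

Answer: 37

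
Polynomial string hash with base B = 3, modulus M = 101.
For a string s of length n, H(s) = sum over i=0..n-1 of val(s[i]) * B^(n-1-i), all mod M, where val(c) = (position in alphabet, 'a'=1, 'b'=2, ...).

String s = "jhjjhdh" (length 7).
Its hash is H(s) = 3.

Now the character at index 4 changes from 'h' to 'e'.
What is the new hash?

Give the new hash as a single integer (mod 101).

Answer: 77

Derivation:
val('h') = 8, val('e') = 5
Position k = 4, exponent = n-1-k = 2
B^2 mod M = 3^2 mod 101 = 9
Delta = (5 - 8) * 9 mod 101 = 74
New hash = (3 + 74) mod 101 = 77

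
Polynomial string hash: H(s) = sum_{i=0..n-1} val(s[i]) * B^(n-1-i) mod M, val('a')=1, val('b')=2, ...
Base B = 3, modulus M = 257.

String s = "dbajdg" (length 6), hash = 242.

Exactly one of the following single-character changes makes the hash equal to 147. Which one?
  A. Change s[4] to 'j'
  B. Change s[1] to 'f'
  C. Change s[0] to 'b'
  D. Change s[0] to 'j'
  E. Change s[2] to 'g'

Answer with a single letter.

Option A: s[4]='d'->'j', delta=(10-4)*3^1 mod 257 = 18, hash=242+18 mod 257 = 3
Option B: s[1]='b'->'f', delta=(6-2)*3^4 mod 257 = 67, hash=242+67 mod 257 = 52
Option C: s[0]='d'->'b', delta=(2-4)*3^5 mod 257 = 28, hash=242+28 mod 257 = 13
Option D: s[0]='d'->'j', delta=(10-4)*3^5 mod 257 = 173, hash=242+173 mod 257 = 158
Option E: s[2]='a'->'g', delta=(7-1)*3^3 mod 257 = 162, hash=242+162 mod 257 = 147 <-- target

Answer: E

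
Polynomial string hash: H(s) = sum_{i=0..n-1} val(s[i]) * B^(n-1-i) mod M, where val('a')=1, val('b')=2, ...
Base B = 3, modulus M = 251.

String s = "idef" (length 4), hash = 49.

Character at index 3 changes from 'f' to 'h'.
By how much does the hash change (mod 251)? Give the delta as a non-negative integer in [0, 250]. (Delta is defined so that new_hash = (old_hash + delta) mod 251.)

Answer: 2

Derivation:
Delta formula: (val(new) - val(old)) * B^(n-1-k) mod M
  val('h') - val('f') = 8 - 6 = 2
  B^(n-1-k) = 3^0 mod 251 = 1
  Delta = 2 * 1 mod 251 = 2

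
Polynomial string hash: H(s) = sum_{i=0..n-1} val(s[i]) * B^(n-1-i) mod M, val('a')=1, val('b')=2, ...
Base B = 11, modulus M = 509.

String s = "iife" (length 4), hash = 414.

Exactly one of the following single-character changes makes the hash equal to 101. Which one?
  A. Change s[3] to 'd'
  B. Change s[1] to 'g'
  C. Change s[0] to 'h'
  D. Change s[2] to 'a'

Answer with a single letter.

Option A: s[3]='e'->'d', delta=(4-5)*11^0 mod 509 = 508, hash=414+508 mod 509 = 413
Option B: s[1]='i'->'g', delta=(7-9)*11^2 mod 509 = 267, hash=414+267 mod 509 = 172
Option C: s[0]='i'->'h', delta=(8-9)*11^3 mod 509 = 196, hash=414+196 mod 509 = 101 <-- target
Option D: s[2]='f'->'a', delta=(1-6)*11^1 mod 509 = 454, hash=414+454 mod 509 = 359

Answer: C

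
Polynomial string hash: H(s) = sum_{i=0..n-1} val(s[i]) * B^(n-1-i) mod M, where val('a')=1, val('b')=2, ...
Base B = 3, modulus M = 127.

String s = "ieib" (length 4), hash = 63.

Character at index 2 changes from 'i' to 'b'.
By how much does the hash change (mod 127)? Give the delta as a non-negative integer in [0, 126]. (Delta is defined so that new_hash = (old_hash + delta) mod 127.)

Delta formula: (val(new) - val(old)) * B^(n-1-k) mod M
  val('b') - val('i') = 2 - 9 = -7
  B^(n-1-k) = 3^1 mod 127 = 3
  Delta = -7 * 3 mod 127 = 106

Answer: 106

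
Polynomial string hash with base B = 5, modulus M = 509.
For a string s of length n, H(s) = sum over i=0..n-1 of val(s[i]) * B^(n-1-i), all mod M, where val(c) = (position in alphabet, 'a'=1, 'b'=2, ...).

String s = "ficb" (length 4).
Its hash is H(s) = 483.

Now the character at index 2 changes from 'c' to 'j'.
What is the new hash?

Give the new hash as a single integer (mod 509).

val('c') = 3, val('j') = 10
Position k = 2, exponent = n-1-k = 1
B^1 mod M = 5^1 mod 509 = 5
Delta = (10 - 3) * 5 mod 509 = 35
New hash = (483 + 35) mod 509 = 9

Answer: 9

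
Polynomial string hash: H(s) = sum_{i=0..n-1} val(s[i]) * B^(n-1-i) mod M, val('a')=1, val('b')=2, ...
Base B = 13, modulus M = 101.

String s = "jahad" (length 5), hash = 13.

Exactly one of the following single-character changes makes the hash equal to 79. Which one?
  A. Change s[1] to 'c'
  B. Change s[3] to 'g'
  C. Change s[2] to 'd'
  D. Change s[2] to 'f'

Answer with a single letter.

Answer: D

Derivation:
Option A: s[1]='a'->'c', delta=(3-1)*13^3 mod 101 = 51, hash=13+51 mod 101 = 64
Option B: s[3]='a'->'g', delta=(7-1)*13^1 mod 101 = 78, hash=13+78 mod 101 = 91
Option C: s[2]='h'->'d', delta=(4-8)*13^2 mod 101 = 31, hash=13+31 mod 101 = 44
Option D: s[2]='h'->'f', delta=(6-8)*13^2 mod 101 = 66, hash=13+66 mod 101 = 79 <-- target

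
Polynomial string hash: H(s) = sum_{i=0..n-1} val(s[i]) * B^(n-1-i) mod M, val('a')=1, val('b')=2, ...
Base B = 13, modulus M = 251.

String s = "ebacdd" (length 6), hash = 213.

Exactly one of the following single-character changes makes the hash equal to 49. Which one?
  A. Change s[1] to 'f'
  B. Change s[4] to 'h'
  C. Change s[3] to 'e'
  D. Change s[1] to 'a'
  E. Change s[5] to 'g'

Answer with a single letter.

Option A: s[1]='b'->'f', delta=(6-2)*13^4 mod 251 = 39, hash=213+39 mod 251 = 1
Option B: s[4]='d'->'h', delta=(8-4)*13^1 mod 251 = 52, hash=213+52 mod 251 = 14
Option C: s[3]='c'->'e', delta=(5-3)*13^2 mod 251 = 87, hash=213+87 mod 251 = 49 <-- target
Option D: s[1]='b'->'a', delta=(1-2)*13^4 mod 251 = 53, hash=213+53 mod 251 = 15
Option E: s[5]='d'->'g', delta=(7-4)*13^0 mod 251 = 3, hash=213+3 mod 251 = 216

Answer: C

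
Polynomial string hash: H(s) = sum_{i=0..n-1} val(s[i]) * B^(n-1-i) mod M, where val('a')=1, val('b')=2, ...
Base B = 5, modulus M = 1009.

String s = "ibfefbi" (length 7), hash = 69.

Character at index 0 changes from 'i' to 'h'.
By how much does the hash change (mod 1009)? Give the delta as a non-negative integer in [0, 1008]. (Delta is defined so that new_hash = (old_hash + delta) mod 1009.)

Answer: 519

Derivation:
Delta formula: (val(new) - val(old)) * B^(n-1-k) mod M
  val('h') - val('i') = 8 - 9 = -1
  B^(n-1-k) = 5^6 mod 1009 = 490
  Delta = -1 * 490 mod 1009 = 519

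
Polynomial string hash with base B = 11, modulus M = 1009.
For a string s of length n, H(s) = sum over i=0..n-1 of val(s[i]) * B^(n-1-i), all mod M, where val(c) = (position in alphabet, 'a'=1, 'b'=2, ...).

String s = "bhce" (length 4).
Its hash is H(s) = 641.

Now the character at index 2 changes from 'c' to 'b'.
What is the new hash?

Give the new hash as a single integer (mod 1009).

Answer: 630

Derivation:
val('c') = 3, val('b') = 2
Position k = 2, exponent = n-1-k = 1
B^1 mod M = 11^1 mod 1009 = 11
Delta = (2 - 3) * 11 mod 1009 = 998
New hash = (641 + 998) mod 1009 = 630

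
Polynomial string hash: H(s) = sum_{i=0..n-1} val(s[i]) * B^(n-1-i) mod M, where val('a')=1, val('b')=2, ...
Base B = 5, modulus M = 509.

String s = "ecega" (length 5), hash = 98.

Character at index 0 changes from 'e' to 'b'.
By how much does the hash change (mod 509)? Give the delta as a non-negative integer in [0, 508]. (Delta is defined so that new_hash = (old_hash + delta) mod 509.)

Answer: 161

Derivation:
Delta formula: (val(new) - val(old)) * B^(n-1-k) mod M
  val('b') - val('e') = 2 - 5 = -3
  B^(n-1-k) = 5^4 mod 509 = 116
  Delta = -3 * 116 mod 509 = 161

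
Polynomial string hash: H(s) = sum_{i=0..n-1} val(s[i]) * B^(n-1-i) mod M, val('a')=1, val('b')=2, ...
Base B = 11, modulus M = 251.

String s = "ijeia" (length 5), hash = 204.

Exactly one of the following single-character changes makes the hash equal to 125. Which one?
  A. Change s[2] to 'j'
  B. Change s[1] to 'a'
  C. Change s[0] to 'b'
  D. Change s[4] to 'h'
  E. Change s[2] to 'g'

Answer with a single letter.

Answer: C

Derivation:
Option A: s[2]='e'->'j', delta=(10-5)*11^2 mod 251 = 103, hash=204+103 mod 251 = 56
Option B: s[1]='j'->'a', delta=(1-10)*11^3 mod 251 = 69, hash=204+69 mod 251 = 22
Option C: s[0]='i'->'b', delta=(2-9)*11^4 mod 251 = 172, hash=204+172 mod 251 = 125 <-- target
Option D: s[4]='a'->'h', delta=(8-1)*11^0 mod 251 = 7, hash=204+7 mod 251 = 211
Option E: s[2]='e'->'g', delta=(7-5)*11^2 mod 251 = 242, hash=204+242 mod 251 = 195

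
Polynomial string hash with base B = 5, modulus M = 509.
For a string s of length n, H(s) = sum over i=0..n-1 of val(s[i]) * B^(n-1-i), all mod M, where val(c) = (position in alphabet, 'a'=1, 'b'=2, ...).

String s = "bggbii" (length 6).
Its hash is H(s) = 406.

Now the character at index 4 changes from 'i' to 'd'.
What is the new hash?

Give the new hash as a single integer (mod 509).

Answer: 381

Derivation:
val('i') = 9, val('d') = 4
Position k = 4, exponent = n-1-k = 1
B^1 mod M = 5^1 mod 509 = 5
Delta = (4 - 9) * 5 mod 509 = 484
New hash = (406 + 484) mod 509 = 381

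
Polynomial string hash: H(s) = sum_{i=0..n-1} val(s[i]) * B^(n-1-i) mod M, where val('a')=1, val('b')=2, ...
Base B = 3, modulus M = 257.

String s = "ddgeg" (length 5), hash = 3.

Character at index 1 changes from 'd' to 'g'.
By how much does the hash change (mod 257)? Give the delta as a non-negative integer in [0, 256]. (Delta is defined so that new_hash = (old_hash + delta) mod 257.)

Delta formula: (val(new) - val(old)) * B^(n-1-k) mod M
  val('g') - val('d') = 7 - 4 = 3
  B^(n-1-k) = 3^3 mod 257 = 27
  Delta = 3 * 27 mod 257 = 81

Answer: 81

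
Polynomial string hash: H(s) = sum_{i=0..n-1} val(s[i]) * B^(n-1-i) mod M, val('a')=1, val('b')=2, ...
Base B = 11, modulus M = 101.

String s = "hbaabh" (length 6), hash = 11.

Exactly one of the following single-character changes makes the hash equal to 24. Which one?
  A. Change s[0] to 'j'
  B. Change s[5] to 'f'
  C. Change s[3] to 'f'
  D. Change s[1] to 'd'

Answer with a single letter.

Answer: A

Derivation:
Option A: s[0]='h'->'j', delta=(10-8)*11^5 mod 101 = 13, hash=11+13 mod 101 = 24 <-- target
Option B: s[5]='h'->'f', delta=(6-8)*11^0 mod 101 = 99, hash=11+99 mod 101 = 9
Option C: s[3]='a'->'f', delta=(6-1)*11^2 mod 101 = 100, hash=11+100 mod 101 = 10
Option D: s[1]='b'->'d', delta=(4-2)*11^4 mod 101 = 93, hash=11+93 mod 101 = 3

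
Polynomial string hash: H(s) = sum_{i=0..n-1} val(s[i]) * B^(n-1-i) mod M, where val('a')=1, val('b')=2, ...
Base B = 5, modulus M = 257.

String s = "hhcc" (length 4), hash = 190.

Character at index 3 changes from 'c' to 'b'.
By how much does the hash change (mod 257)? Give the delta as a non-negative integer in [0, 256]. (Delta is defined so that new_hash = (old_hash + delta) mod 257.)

Answer: 256

Derivation:
Delta formula: (val(new) - val(old)) * B^(n-1-k) mod M
  val('b') - val('c') = 2 - 3 = -1
  B^(n-1-k) = 5^0 mod 257 = 1
  Delta = -1 * 1 mod 257 = 256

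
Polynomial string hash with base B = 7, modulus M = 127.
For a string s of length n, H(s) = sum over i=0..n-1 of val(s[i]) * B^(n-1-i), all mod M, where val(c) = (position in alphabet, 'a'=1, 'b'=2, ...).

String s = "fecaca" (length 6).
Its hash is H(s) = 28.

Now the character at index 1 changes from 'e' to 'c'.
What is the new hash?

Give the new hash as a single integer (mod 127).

val('e') = 5, val('c') = 3
Position k = 1, exponent = n-1-k = 4
B^4 mod M = 7^4 mod 127 = 115
Delta = (3 - 5) * 115 mod 127 = 24
New hash = (28 + 24) mod 127 = 52

Answer: 52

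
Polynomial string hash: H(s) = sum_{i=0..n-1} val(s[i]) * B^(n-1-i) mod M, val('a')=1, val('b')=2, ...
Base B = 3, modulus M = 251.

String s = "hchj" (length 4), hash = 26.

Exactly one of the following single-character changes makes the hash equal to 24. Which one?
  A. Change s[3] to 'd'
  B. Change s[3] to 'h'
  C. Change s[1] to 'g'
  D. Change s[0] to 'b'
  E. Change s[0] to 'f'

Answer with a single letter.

Option A: s[3]='j'->'d', delta=(4-10)*3^0 mod 251 = 245, hash=26+245 mod 251 = 20
Option B: s[3]='j'->'h', delta=(8-10)*3^0 mod 251 = 249, hash=26+249 mod 251 = 24 <-- target
Option C: s[1]='c'->'g', delta=(7-3)*3^2 mod 251 = 36, hash=26+36 mod 251 = 62
Option D: s[0]='h'->'b', delta=(2-8)*3^3 mod 251 = 89, hash=26+89 mod 251 = 115
Option E: s[0]='h'->'f', delta=(6-8)*3^3 mod 251 = 197, hash=26+197 mod 251 = 223

Answer: B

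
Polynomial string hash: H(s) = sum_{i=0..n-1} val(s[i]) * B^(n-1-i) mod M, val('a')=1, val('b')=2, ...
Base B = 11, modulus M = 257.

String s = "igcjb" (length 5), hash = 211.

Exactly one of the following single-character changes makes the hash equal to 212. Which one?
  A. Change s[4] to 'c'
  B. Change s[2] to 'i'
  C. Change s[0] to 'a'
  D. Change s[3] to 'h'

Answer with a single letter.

Option A: s[4]='b'->'c', delta=(3-2)*11^0 mod 257 = 1, hash=211+1 mod 257 = 212 <-- target
Option B: s[2]='c'->'i', delta=(9-3)*11^2 mod 257 = 212, hash=211+212 mod 257 = 166
Option C: s[0]='i'->'a', delta=(1-9)*11^4 mod 257 = 64, hash=211+64 mod 257 = 18
Option D: s[3]='j'->'h', delta=(8-10)*11^1 mod 257 = 235, hash=211+235 mod 257 = 189

Answer: A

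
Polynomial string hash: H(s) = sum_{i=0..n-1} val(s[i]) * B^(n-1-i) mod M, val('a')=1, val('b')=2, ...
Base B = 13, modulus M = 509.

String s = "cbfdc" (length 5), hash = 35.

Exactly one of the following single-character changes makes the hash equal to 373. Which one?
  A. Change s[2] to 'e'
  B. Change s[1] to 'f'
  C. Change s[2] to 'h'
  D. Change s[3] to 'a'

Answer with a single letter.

Option A: s[2]='f'->'e', delta=(5-6)*13^2 mod 509 = 340, hash=35+340 mod 509 = 375
Option B: s[1]='b'->'f', delta=(6-2)*13^3 mod 509 = 135, hash=35+135 mod 509 = 170
Option C: s[2]='f'->'h', delta=(8-6)*13^2 mod 509 = 338, hash=35+338 mod 509 = 373 <-- target
Option D: s[3]='d'->'a', delta=(1-4)*13^1 mod 509 = 470, hash=35+470 mod 509 = 505

Answer: C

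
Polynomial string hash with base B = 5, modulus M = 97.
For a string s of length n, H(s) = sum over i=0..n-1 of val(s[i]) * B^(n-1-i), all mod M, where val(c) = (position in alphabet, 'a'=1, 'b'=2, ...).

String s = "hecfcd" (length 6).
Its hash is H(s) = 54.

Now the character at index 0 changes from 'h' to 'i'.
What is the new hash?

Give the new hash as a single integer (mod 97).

Answer: 75

Derivation:
val('h') = 8, val('i') = 9
Position k = 0, exponent = n-1-k = 5
B^5 mod M = 5^5 mod 97 = 21
Delta = (9 - 8) * 21 mod 97 = 21
New hash = (54 + 21) mod 97 = 75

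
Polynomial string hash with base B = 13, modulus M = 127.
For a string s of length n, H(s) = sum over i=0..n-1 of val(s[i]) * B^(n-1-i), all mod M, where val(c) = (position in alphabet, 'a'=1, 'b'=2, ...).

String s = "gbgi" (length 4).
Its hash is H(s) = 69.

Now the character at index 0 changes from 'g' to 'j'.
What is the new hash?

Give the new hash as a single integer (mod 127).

val('g') = 7, val('j') = 10
Position k = 0, exponent = n-1-k = 3
B^3 mod M = 13^3 mod 127 = 38
Delta = (10 - 7) * 38 mod 127 = 114
New hash = (69 + 114) mod 127 = 56

Answer: 56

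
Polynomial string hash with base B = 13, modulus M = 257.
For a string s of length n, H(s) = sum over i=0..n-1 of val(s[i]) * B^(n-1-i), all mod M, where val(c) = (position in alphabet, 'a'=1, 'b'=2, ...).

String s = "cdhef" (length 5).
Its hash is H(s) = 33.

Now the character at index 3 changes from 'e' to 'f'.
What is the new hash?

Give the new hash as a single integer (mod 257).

Answer: 46

Derivation:
val('e') = 5, val('f') = 6
Position k = 3, exponent = n-1-k = 1
B^1 mod M = 13^1 mod 257 = 13
Delta = (6 - 5) * 13 mod 257 = 13
New hash = (33 + 13) mod 257 = 46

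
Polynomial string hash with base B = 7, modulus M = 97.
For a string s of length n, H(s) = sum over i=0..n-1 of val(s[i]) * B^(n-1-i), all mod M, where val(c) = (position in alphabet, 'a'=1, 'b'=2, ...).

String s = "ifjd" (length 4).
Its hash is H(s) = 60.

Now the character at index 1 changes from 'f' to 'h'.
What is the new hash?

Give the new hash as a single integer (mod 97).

val('f') = 6, val('h') = 8
Position k = 1, exponent = n-1-k = 2
B^2 mod M = 7^2 mod 97 = 49
Delta = (8 - 6) * 49 mod 97 = 1
New hash = (60 + 1) mod 97 = 61

Answer: 61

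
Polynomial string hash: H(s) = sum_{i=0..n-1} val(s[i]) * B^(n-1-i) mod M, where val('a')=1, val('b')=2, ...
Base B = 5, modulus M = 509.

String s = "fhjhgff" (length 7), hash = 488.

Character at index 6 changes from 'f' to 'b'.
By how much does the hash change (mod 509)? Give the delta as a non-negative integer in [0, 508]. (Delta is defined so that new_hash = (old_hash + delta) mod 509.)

Answer: 505

Derivation:
Delta formula: (val(new) - val(old)) * B^(n-1-k) mod M
  val('b') - val('f') = 2 - 6 = -4
  B^(n-1-k) = 5^0 mod 509 = 1
  Delta = -4 * 1 mod 509 = 505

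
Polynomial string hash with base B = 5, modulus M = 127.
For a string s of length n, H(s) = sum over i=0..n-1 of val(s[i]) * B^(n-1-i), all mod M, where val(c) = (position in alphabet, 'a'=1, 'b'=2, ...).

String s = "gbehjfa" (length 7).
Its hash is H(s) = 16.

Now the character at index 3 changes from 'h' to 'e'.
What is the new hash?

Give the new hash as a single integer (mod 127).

val('h') = 8, val('e') = 5
Position k = 3, exponent = n-1-k = 3
B^3 mod M = 5^3 mod 127 = 125
Delta = (5 - 8) * 125 mod 127 = 6
New hash = (16 + 6) mod 127 = 22

Answer: 22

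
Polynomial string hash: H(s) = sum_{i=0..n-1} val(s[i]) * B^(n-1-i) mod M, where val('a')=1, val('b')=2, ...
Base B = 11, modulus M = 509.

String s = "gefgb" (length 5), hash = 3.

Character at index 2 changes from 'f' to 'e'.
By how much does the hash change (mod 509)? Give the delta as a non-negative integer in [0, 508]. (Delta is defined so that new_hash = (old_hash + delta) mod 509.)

Answer: 388

Derivation:
Delta formula: (val(new) - val(old)) * B^(n-1-k) mod M
  val('e') - val('f') = 5 - 6 = -1
  B^(n-1-k) = 11^2 mod 509 = 121
  Delta = -1 * 121 mod 509 = 388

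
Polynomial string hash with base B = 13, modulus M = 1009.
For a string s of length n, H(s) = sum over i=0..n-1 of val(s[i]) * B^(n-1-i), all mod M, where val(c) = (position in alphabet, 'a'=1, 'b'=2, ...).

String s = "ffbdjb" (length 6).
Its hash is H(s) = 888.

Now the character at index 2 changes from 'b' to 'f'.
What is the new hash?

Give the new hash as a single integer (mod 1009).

val('b') = 2, val('f') = 6
Position k = 2, exponent = n-1-k = 3
B^3 mod M = 13^3 mod 1009 = 179
Delta = (6 - 2) * 179 mod 1009 = 716
New hash = (888 + 716) mod 1009 = 595

Answer: 595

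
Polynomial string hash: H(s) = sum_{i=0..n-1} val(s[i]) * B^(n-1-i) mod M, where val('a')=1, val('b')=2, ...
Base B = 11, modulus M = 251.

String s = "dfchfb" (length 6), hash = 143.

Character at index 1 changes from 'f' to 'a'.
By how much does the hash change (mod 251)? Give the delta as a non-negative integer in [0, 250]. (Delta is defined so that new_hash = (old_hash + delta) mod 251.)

Delta formula: (val(new) - val(old)) * B^(n-1-k) mod M
  val('a') - val('f') = 1 - 6 = -5
  B^(n-1-k) = 11^4 mod 251 = 83
  Delta = -5 * 83 mod 251 = 87

Answer: 87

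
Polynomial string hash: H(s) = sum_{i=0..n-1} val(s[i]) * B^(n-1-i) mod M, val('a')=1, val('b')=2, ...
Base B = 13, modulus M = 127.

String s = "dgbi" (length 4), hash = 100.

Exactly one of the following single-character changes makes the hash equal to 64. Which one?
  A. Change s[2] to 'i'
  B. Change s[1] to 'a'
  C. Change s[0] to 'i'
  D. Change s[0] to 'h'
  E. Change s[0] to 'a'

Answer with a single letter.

Answer: A

Derivation:
Option A: s[2]='b'->'i', delta=(9-2)*13^1 mod 127 = 91, hash=100+91 mod 127 = 64 <-- target
Option B: s[1]='g'->'a', delta=(1-7)*13^2 mod 127 = 2, hash=100+2 mod 127 = 102
Option C: s[0]='d'->'i', delta=(9-4)*13^3 mod 127 = 63, hash=100+63 mod 127 = 36
Option D: s[0]='d'->'h', delta=(8-4)*13^3 mod 127 = 25, hash=100+25 mod 127 = 125
Option E: s[0]='d'->'a', delta=(1-4)*13^3 mod 127 = 13, hash=100+13 mod 127 = 113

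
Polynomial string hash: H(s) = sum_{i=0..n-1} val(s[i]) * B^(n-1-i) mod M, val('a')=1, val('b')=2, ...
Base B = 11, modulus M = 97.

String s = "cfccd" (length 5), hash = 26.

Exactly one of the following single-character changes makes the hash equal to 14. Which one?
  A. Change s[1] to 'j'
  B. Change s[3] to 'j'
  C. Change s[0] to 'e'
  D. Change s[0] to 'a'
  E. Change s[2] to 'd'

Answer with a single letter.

Answer: C

Derivation:
Option A: s[1]='f'->'j', delta=(10-6)*11^3 mod 97 = 86, hash=26+86 mod 97 = 15
Option B: s[3]='c'->'j', delta=(10-3)*11^1 mod 97 = 77, hash=26+77 mod 97 = 6
Option C: s[0]='c'->'e', delta=(5-3)*11^4 mod 97 = 85, hash=26+85 mod 97 = 14 <-- target
Option D: s[0]='c'->'a', delta=(1-3)*11^4 mod 97 = 12, hash=26+12 mod 97 = 38
Option E: s[2]='c'->'d', delta=(4-3)*11^2 mod 97 = 24, hash=26+24 mod 97 = 50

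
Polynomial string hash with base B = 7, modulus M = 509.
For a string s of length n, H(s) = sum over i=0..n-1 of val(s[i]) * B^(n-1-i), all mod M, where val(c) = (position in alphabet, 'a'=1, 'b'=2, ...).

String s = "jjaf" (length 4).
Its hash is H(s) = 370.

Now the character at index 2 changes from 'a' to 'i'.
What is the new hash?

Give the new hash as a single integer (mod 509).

Answer: 426

Derivation:
val('a') = 1, val('i') = 9
Position k = 2, exponent = n-1-k = 1
B^1 mod M = 7^1 mod 509 = 7
Delta = (9 - 1) * 7 mod 509 = 56
New hash = (370 + 56) mod 509 = 426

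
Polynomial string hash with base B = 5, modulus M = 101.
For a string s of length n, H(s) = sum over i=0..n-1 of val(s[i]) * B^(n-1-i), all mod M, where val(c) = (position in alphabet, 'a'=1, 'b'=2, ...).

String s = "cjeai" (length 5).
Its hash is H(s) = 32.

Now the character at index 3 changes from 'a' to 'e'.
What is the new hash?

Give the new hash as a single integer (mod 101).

val('a') = 1, val('e') = 5
Position k = 3, exponent = n-1-k = 1
B^1 mod M = 5^1 mod 101 = 5
Delta = (5 - 1) * 5 mod 101 = 20
New hash = (32 + 20) mod 101 = 52

Answer: 52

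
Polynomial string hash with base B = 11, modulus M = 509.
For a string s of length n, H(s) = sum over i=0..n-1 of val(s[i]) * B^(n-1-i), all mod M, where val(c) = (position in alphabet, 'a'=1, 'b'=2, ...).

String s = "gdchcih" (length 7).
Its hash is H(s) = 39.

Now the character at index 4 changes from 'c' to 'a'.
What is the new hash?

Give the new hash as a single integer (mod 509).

val('c') = 3, val('a') = 1
Position k = 4, exponent = n-1-k = 2
B^2 mod M = 11^2 mod 509 = 121
Delta = (1 - 3) * 121 mod 509 = 267
New hash = (39 + 267) mod 509 = 306

Answer: 306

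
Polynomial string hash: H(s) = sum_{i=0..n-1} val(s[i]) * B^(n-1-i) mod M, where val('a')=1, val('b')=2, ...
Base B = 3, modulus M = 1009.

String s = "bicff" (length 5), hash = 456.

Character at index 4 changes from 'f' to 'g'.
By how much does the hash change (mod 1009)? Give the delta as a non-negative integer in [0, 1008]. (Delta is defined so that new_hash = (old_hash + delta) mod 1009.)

Answer: 1

Derivation:
Delta formula: (val(new) - val(old)) * B^(n-1-k) mod M
  val('g') - val('f') = 7 - 6 = 1
  B^(n-1-k) = 3^0 mod 1009 = 1
  Delta = 1 * 1 mod 1009 = 1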